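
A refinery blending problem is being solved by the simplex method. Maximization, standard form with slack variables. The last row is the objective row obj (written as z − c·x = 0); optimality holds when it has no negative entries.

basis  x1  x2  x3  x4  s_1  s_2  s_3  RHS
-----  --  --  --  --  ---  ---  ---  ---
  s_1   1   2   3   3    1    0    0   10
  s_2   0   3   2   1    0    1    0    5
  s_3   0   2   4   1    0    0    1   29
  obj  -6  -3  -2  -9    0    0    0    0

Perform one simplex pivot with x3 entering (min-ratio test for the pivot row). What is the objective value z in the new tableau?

5

Ratio test on column x3 — row 1: 10/3 = 10/3; row 2: 5/2 = 5/2; row 3: 29/4 = 29/4. Minimum is 5/2 at row 2 (s_2 leaves); pivot element 2.
Pivot on row 2; the obj-row RHS becomes 0 − (-2)·(5/2) = 5.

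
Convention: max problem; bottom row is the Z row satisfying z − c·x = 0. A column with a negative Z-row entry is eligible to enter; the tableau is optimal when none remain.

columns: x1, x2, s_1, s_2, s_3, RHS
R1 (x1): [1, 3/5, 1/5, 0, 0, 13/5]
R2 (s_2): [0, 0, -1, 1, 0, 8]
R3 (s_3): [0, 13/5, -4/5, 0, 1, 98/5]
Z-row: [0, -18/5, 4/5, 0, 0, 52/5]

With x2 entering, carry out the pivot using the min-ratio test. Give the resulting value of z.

Ratio test on column x2 — row 1: (13/5)/(3/5) = 13/3; row 2: entry 0 ≤ 0; row 3: (98/5)/(13/5) = 98/13. Minimum is 13/3 at row 1 (x1 leaves); pivot element 3/5.
Pivot on row 1; the Z-row RHS becomes 52/5 − (-18/5)·(13/3) = 26.

26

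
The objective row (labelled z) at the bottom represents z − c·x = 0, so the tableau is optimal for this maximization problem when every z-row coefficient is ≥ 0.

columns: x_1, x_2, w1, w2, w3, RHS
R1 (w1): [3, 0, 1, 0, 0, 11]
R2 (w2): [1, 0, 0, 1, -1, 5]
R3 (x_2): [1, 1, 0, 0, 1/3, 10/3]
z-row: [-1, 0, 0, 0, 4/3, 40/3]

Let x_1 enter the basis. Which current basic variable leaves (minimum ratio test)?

x_2

Column x_1 entries and ratios — w1: 11/3 = 11/3; w2: 5/1 = 5; x_2: (10/3)/1 = 10/3.
Smallest ratio is 10/3 in the row of x_2, so x_2 leaves.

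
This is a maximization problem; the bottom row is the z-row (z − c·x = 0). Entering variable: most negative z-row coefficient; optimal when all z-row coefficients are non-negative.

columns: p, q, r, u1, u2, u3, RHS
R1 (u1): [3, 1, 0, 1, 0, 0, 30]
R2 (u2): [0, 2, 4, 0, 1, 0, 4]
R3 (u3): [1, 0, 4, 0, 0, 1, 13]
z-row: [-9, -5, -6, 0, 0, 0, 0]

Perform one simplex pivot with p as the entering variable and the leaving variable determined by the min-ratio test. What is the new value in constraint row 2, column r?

4

Ratio test on column p — row 1: 30/3 = 10; row 2: entry 0 ≤ 0; row 3: 13/1 = 13. Minimum is 10 at row 1 (u1 leaves); pivot element 3.
Divide row 1 by 3; eliminate column p from the other rows.
Row 2 update in column r: 4 − 0·0 = 4.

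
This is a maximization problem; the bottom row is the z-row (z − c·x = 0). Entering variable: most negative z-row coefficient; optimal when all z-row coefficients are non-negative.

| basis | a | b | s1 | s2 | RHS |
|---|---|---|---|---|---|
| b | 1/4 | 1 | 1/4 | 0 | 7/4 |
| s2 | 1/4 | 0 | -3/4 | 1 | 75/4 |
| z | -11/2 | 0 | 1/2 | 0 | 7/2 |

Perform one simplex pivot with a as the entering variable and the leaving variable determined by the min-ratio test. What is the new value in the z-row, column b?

22

Ratio test on column a — row 1: (7/4)/(1/4) = 7; row 2: (75/4)/(1/4) = 75. Minimum is 7 at row 1 (b leaves); pivot element 1/4.
Divide row 1 by 1/4; eliminate column a from the other rows.
z-row update in column b: 0 − (-11/2)·4 = 22.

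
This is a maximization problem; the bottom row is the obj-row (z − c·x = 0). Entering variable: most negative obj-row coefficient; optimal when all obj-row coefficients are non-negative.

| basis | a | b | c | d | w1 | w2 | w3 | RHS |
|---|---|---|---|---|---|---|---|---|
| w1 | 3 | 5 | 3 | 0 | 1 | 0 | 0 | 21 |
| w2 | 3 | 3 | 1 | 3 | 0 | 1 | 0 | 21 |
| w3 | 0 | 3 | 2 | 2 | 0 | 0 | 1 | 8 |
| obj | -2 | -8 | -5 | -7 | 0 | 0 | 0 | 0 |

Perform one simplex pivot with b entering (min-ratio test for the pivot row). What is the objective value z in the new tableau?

Ratio test on column b — row 1: 21/5 = 21/5; row 2: 21/3 = 7; row 3: 8/3 = 8/3. Minimum is 8/3 at row 3 (w3 leaves); pivot element 3.
Pivot on row 3; the obj-row RHS becomes 0 − (-8)·(8/3) = 64/3.

64/3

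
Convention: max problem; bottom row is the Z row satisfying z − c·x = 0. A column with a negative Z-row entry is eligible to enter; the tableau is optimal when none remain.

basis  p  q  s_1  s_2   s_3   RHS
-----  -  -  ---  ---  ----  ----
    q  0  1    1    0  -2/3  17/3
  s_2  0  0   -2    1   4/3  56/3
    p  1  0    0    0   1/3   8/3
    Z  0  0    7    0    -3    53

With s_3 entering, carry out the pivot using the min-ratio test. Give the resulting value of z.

Ratio test on column s_3 — row 1: entry -2/3 ≤ 0; row 2: (56/3)/(4/3) = 14; row 3: (8/3)/(1/3) = 8. Minimum is 8 at row 3 (p leaves); pivot element 1/3.
Pivot on row 3; the Z-row RHS becomes 53 − (-3)·8 = 77.

77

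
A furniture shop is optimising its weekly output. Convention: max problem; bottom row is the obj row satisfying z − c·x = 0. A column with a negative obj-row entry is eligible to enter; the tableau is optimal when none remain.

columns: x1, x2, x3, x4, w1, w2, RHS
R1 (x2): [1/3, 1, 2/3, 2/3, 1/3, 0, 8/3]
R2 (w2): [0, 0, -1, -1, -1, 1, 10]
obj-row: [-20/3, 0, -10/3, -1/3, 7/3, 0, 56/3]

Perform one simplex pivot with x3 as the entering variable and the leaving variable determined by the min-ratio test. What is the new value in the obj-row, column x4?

Ratio test on column x3 — row 1: (8/3)/(2/3) = 4; row 2: entry -1 ≤ 0. Minimum is 4 at row 1 (x2 leaves); pivot element 2/3.
Divide row 1 by 2/3; eliminate column x3 from the other rows.
obj-row update in column x4: -1/3 − (-10/3)·1 = 3.

3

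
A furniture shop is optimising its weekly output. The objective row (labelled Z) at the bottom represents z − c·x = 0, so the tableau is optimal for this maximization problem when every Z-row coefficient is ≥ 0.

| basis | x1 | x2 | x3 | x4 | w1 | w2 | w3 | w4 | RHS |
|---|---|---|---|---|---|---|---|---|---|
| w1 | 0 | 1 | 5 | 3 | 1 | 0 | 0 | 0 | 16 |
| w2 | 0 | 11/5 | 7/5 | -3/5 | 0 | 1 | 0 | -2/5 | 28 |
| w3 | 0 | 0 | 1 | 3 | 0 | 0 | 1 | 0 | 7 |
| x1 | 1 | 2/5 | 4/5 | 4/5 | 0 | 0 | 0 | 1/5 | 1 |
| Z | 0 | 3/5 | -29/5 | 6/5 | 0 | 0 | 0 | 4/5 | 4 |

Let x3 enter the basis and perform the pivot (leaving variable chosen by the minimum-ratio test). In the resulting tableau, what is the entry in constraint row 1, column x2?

-3/2

Ratio test on column x3 — row 1: 16/5 = 16/5; row 2: 28/(7/5) = 20; row 3: 7/1 = 7; row 4: 1/(4/5) = 5/4. Minimum is 5/4 at row 4 (x1 leaves); pivot element 4/5.
Divide row 4 by 4/5; eliminate column x3 from the other rows.
Row 1 update in column x2: 1 − 5·(1/2) = -3/2.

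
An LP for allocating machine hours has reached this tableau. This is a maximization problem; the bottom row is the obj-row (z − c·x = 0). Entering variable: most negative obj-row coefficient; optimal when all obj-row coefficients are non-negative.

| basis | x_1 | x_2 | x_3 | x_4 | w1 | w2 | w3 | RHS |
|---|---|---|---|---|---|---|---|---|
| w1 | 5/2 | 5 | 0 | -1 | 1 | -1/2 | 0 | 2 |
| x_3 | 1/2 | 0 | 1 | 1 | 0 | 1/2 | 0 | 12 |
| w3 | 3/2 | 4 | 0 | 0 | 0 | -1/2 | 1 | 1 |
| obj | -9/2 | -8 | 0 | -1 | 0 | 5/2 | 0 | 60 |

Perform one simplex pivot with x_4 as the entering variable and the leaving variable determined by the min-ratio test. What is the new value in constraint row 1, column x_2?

5

Ratio test on column x_4 — row 1: entry -1 ≤ 0; row 2: 12/1 = 12; row 3: entry 0 ≤ 0. Minimum is 12 at row 2 (x_3 leaves); pivot element 1.
Divide row 2 by 1; eliminate column x_4 from the other rows.
Row 1 update in column x_2: 5 − (-1)·0 = 5.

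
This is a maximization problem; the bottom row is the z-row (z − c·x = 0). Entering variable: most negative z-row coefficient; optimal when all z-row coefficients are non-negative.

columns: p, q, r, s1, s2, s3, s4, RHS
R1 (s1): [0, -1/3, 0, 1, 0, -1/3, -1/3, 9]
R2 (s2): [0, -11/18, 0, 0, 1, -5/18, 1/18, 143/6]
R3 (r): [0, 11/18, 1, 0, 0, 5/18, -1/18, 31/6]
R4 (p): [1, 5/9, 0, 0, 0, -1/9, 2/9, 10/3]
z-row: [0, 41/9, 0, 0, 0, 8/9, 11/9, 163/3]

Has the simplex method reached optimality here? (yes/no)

yes

Every z-row coefficient is ≥ 0, so the tableau is optimal.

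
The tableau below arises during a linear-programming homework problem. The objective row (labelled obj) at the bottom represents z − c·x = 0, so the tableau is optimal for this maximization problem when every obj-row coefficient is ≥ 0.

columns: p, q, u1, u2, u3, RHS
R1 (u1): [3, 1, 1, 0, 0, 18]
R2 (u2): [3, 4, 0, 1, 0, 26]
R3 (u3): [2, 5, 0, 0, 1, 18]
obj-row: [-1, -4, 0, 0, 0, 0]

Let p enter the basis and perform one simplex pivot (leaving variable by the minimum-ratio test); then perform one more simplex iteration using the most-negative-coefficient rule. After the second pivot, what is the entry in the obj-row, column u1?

Ratio test on column p — row 1: 18/3 = 6; row 2: 26/3 = 26/3; row 3: 18/2 = 9. Minimum is 6 at row 1 (u1 leaves); pivot element 3.
Divide row 1 by 3; eliminate column p from the other rows.
Second iteration: most negative obj-row entry is -11/3 in column q, so q enters.
Ratio test on column q — row 1: 6/(1/3) = 18; row 2: 8/3 = 8/3; row 3: 6/(13/3) = 18/13. Minimum is 18/13 at row 3 (u3 leaves); pivot element 13/3.
Divide row 3 by 13/3; eliminate column q from the other rows.
After both pivots, the entry at the obj-row, column u1 is -3/13.

-3/13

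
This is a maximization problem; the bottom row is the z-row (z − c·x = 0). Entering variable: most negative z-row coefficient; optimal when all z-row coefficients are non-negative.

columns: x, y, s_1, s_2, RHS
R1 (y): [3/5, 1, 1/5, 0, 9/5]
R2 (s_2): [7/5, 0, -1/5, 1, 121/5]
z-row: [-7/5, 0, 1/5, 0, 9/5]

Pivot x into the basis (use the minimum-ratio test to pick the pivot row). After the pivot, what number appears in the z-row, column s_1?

2/3

Ratio test on column x — row 1: (9/5)/(3/5) = 3; row 2: (121/5)/(7/5) = 121/7. Minimum is 3 at row 1 (y leaves); pivot element 3/5.
Divide row 1 by 3/5; eliminate column x from the other rows.
z-row update in column s_1: 1/5 − (-7/5)·(1/3) = 2/3.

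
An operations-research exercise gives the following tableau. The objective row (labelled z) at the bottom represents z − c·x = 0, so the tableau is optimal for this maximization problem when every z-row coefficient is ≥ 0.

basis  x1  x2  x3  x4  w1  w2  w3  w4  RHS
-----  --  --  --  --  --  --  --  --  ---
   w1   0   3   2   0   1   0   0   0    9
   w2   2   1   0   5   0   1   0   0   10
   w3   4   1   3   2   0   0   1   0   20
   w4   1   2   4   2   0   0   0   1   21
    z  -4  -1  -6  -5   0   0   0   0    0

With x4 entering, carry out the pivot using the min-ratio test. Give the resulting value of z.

10

Ratio test on column x4 — row 1: entry 0 ≤ 0; row 2: 10/5 = 2; row 3: 20/2 = 10; row 4: 21/2 = 21/2. Minimum is 2 at row 2 (w2 leaves); pivot element 5.
Pivot on row 2; the z-row RHS becomes 0 − (-5)·2 = 10.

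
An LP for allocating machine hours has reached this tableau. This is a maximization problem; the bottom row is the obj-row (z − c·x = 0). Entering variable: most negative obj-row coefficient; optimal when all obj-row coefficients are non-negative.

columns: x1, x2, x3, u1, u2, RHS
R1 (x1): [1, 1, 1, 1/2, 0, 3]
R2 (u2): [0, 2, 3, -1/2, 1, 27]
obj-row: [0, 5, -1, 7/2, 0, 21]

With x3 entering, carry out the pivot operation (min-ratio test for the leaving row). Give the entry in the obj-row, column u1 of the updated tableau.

4

Ratio test on column x3 — row 1: 3/1 = 3; row 2: 27/3 = 9. Minimum is 3 at row 1 (x1 leaves); pivot element 1.
Divide row 1 by 1; eliminate column x3 from the other rows.
obj-row update in column u1: 7/2 − (-1)·(1/2) = 4.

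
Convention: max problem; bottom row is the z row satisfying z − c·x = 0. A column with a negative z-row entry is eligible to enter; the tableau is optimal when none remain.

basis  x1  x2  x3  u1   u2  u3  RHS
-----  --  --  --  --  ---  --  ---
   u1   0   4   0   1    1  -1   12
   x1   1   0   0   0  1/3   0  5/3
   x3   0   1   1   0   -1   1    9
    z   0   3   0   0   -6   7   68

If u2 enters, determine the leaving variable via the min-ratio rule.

x1

Column u2 entries and ratios — u1: 12/1 = 12; x1: (5/3)/(1/3) = 5; x3: -1 ≤ 0, skip.
Smallest ratio is 5 in the row of x1, so x1 leaves.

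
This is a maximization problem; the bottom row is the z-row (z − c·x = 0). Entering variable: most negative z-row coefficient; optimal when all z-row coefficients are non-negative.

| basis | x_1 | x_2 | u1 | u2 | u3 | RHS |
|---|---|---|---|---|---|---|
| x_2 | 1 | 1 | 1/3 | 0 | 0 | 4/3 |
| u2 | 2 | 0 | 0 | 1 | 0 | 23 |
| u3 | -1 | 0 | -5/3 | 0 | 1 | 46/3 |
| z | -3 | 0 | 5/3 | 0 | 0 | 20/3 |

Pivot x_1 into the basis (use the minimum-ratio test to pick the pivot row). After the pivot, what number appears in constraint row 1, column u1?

1/3

Ratio test on column x_1 — row 1: (4/3)/1 = 4/3; row 2: 23/2 = 23/2; row 3: entry -1 ≤ 0. Minimum is 4/3 at row 1 (x_2 leaves); pivot element 1.
Divide row 1 by 1; eliminate column x_1 from the other rows.
In the new row 1, the u1 entry is the old entry divided by the pivot: (1/3)/1 = 1/3.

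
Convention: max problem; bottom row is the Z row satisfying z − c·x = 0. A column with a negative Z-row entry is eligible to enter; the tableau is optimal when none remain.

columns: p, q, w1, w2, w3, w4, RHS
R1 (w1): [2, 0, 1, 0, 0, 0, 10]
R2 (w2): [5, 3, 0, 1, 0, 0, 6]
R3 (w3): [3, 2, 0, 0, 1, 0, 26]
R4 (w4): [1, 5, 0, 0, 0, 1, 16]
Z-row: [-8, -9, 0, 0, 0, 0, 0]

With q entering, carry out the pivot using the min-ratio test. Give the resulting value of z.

Ratio test on column q — row 1: entry 0 ≤ 0; row 2: 6/3 = 2; row 3: 26/2 = 13; row 4: 16/5 = 16/5. Minimum is 2 at row 2 (w2 leaves); pivot element 3.
Pivot on row 2; the Z-row RHS becomes 0 − (-9)·2 = 18.

18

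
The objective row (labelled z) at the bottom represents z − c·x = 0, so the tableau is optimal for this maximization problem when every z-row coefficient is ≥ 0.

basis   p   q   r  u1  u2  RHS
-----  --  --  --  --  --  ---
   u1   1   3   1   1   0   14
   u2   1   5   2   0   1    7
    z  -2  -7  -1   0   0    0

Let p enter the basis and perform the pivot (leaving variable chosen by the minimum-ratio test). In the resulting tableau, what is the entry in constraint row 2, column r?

2

Ratio test on column p — row 1: 14/1 = 14; row 2: 7/1 = 7. Minimum is 7 at row 2 (u2 leaves); pivot element 1.
Divide row 2 by 1; eliminate column p from the other rows.
In the new row 2, the r entry is the old entry divided by the pivot: 2/1 = 2.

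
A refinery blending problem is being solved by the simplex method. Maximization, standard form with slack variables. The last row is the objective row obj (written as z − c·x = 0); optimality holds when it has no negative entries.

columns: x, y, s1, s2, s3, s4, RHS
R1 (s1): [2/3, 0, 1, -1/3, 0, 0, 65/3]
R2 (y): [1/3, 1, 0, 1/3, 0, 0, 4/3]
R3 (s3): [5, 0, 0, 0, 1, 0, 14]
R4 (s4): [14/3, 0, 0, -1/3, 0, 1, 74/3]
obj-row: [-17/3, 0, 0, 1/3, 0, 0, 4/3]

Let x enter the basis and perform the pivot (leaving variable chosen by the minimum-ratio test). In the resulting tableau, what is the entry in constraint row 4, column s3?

-14/15

Ratio test on column x — row 1: (65/3)/(2/3) = 65/2; row 2: (4/3)/(1/3) = 4; row 3: 14/5 = 14/5; row 4: (74/3)/(14/3) = 37/7. Minimum is 14/5 at row 3 (s3 leaves); pivot element 5.
Divide row 3 by 5; eliminate column x from the other rows.
Row 4 update in column s3: 0 − (14/3)·(1/5) = -14/15.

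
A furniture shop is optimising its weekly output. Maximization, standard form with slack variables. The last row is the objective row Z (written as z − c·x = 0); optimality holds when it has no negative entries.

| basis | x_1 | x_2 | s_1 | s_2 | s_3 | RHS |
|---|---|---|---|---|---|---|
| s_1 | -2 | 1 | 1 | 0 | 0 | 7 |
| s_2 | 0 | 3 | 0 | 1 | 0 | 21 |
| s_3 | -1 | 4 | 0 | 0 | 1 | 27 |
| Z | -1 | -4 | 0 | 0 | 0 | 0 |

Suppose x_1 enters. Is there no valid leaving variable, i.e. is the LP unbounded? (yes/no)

Every constraint-row entry in column x_1 is ≤ 0, so increasing x_1 is unbounded.

yes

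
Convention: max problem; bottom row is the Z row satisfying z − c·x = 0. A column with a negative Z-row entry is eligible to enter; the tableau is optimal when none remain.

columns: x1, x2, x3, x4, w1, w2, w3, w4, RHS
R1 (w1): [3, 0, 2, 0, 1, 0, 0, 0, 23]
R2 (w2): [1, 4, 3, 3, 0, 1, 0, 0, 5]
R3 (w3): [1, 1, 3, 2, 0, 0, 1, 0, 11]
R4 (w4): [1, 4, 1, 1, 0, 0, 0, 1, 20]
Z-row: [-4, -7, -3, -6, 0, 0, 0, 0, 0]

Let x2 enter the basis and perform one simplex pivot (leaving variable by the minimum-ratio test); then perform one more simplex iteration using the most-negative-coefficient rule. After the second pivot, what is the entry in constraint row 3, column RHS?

Ratio test on column x2 — row 1: entry 0 ≤ 0; row 2: 5/4 = 5/4; row 3: 11/1 = 11; row 4: 20/4 = 5. Minimum is 5/4 at row 2 (w2 leaves); pivot element 4.
Divide row 2 by 4; eliminate column x2 from the other rows.
Second iteration: most negative Z-row entry is -9/4 in column x1, so x1 enters.
Ratio test on column x1 — row 1: 23/3 = 23/3; row 2: (5/4)/(1/4) = 5; row 3: (39/4)/(3/4) = 13; row 4: entry 0 ≤ 0. Minimum is 5 at row 2 (x2 leaves); pivot element 1/4.
Divide row 2 by 1/4; eliminate column x1 from the other rows.
After both pivots, the entry at constraint row 3, column RHS is 6.

6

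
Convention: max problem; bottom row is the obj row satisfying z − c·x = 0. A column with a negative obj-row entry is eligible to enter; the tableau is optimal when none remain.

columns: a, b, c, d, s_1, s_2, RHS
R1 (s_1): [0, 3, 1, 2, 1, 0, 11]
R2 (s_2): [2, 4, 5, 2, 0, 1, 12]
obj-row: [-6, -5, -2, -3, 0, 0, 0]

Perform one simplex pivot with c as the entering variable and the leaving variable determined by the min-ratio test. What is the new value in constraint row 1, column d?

8/5

Ratio test on column c — row 1: 11/1 = 11; row 2: 12/5 = 12/5. Minimum is 12/5 at row 2 (s_2 leaves); pivot element 5.
Divide row 2 by 5; eliminate column c from the other rows.
Row 1 update in column d: 2 − 1·(2/5) = 8/5.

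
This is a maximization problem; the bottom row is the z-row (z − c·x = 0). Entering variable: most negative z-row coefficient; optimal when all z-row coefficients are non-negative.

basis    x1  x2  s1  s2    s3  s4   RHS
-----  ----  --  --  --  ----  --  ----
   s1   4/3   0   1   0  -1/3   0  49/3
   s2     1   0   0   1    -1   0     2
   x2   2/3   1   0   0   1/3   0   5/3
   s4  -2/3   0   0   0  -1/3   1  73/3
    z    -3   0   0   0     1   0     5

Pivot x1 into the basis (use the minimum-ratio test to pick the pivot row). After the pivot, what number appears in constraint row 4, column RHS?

Ratio test on column x1 — row 1: (49/3)/(4/3) = 49/4; row 2: 2/1 = 2; row 3: (5/3)/(2/3) = 5/2; row 4: entry -2/3 ≤ 0. Minimum is 2 at row 2 (s2 leaves); pivot element 1.
Divide row 2 by 1; eliminate column x1 from the other rows.
Row 4 update in column RHS: 73/3 − (-2/3)·2 = 77/3.

77/3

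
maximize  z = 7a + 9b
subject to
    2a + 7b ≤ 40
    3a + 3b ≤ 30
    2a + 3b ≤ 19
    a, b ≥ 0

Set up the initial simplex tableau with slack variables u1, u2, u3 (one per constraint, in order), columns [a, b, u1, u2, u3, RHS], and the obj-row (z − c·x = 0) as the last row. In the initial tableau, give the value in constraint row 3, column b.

3

Constraint 3 has coefficient 3 on b.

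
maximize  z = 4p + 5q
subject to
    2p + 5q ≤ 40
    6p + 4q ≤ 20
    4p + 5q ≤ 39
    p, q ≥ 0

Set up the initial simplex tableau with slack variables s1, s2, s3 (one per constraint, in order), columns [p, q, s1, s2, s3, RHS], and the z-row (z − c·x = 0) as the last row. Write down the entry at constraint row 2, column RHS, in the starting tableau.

20

The RHS of constraint 2 is b_2 = 20.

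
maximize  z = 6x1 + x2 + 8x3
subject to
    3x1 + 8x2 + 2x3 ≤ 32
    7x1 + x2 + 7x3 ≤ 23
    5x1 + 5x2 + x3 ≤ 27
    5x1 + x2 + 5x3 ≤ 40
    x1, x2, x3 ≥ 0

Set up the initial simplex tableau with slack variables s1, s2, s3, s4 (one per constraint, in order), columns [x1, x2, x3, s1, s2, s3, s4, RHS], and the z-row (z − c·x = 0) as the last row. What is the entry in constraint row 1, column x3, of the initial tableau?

2

Constraint 1 has coefficient 2 on x3.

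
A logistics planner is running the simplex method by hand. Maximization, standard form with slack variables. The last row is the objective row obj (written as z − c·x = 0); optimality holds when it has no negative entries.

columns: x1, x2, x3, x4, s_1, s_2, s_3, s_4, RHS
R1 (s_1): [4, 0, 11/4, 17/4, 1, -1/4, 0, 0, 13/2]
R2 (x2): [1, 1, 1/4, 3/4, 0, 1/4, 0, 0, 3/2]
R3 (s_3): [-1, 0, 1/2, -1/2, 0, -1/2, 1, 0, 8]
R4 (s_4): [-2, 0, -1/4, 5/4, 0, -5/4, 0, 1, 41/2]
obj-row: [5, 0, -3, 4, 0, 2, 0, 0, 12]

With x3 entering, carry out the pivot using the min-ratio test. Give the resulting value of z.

210/11

Ratio test on column x3 — row 1: (13/2)/(11/4) = 26/11; row 2: (3/2)/(1/4) = 6; row 3: 8/(1/2) = 16; row 4: entry -1/4 ≤ 0. Minimum is 26/11 at row 1 (s_1 leaves); pivot element 11/4.
Pivot on row 1; the obj-row RHS becomes 12 − (-3)·(26/11) = 210/11.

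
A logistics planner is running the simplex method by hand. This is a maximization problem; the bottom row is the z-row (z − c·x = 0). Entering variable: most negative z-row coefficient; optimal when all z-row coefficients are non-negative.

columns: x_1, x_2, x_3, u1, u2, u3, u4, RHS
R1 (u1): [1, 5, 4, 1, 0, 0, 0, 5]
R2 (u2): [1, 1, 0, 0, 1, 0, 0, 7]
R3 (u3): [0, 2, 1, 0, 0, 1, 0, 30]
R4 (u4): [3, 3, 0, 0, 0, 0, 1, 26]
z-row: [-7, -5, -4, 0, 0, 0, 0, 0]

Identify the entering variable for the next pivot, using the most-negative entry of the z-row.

Negative z-row entries: x_1: -7, x_2: -5, x_3: -4.
The most negative is -7 in column x_1, so x_1 enters.

x_1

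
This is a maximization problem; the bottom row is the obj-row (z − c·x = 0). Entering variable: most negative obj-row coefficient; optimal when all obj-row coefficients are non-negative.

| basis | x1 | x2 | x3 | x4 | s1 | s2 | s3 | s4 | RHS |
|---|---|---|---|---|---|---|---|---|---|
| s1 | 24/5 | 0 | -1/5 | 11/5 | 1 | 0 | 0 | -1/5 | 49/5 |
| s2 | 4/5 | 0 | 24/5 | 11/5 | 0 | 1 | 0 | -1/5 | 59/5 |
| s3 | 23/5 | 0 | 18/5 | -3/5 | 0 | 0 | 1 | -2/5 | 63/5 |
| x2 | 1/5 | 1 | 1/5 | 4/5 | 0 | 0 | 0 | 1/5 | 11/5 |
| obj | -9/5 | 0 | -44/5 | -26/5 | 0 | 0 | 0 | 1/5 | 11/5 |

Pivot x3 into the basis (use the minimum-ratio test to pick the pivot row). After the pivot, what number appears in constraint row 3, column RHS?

15/4

Ratio test on column x3 — row 1: entry -1/5 ≤ 0; row 2: (59/5)/(24/5) = 59/24; row 3: (63/5)/(18/5) = 7/2; row 4: (11/5)/(1/5) = 11. Minimum is 59/24 at row 2 (s2 leaves); pivot element 24/5.
Divide row 2 by 24/5; eliminate column x3 from the other rows.
Row 3 update in column RHS: 63/5 − (18/5)·(59/24) = 15/4.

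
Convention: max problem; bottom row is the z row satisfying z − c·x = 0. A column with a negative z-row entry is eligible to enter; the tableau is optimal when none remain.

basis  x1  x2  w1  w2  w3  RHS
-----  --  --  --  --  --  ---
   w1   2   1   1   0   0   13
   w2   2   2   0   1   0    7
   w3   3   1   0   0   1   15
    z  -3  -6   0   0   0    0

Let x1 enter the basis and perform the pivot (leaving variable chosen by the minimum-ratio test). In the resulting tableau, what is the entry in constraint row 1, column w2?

-1

Ratio test on column x1 — row 1: 13/2 = 13/2; row 2: 7/2 = 7/2; row 3: 15/3 = 5. Minimum is 7/2 at row 2 (w2 leaves); pivot element 2.
Divide row 2 by 2; eliminate column x1 from the other rows.
Row 1 update in column w2: 0 − 2·(1/2) = -1.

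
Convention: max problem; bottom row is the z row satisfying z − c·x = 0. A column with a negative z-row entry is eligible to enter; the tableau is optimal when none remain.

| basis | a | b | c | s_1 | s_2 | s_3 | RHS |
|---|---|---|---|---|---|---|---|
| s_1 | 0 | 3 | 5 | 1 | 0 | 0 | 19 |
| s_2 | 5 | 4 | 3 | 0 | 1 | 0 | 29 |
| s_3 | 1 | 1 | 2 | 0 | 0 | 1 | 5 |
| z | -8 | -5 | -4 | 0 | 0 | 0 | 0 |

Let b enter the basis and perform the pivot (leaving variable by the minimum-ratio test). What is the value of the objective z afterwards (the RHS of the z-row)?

Ratio test on column b — row 1: 19/3 = 19/3; row 2: 29/4 = 29/4; row 3: 5/1 = 5. Minimum is 5 at row 3 (s_3 leaves); pivot element 1.
Pivot on row 3; the z-row RHS becomes 0 − (-5)·5 = 25.

25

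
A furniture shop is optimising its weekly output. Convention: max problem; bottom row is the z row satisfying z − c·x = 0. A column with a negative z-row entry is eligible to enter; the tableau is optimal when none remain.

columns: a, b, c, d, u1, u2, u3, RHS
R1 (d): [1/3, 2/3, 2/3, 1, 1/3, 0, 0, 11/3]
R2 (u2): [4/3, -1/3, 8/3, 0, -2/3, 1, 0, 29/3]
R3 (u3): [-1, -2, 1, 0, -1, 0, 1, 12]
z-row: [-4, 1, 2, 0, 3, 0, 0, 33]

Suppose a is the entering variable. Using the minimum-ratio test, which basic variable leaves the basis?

u2

Column a entries and ratios — d: (11/3)/(1/3) = 11; u2: (29/3)/(4/3) = 29/4; u3: -1 ≤ 0, skip.
Smallest ratio is 29/4 in the row of u2, so u2 leaves.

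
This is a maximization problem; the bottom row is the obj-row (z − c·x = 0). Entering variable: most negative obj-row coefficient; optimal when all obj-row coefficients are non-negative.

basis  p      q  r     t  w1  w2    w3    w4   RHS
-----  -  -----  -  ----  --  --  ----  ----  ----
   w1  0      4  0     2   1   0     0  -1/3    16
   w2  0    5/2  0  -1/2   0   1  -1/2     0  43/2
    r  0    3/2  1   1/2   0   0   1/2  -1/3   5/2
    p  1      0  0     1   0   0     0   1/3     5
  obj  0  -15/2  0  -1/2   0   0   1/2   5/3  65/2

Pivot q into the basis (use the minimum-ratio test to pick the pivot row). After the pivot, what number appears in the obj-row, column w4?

Ratio test on column q — row 1: 16/4 = 4; row 2: (43/2)/(5/2) = 43/5; row 3: (5/2)/(3/2) = 5/3; row 4: entry 0 ≤ 0. Minimum is 5/3 at row 3 (r leaves); pivot element 3/2.
Divide row 3 by 3/2; eliminate column q from the other rows.
obj-row update in column w4: 5/3 − (-15/2)·(-2/9) = 0.

0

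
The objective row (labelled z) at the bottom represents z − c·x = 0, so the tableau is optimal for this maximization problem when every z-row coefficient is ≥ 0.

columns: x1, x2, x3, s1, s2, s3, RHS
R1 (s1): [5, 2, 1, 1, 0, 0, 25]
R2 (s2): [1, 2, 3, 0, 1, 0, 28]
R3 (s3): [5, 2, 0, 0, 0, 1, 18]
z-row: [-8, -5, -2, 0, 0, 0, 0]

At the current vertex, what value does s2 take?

28

s2 is basic (row 2); its value is the RHS of that row, 28.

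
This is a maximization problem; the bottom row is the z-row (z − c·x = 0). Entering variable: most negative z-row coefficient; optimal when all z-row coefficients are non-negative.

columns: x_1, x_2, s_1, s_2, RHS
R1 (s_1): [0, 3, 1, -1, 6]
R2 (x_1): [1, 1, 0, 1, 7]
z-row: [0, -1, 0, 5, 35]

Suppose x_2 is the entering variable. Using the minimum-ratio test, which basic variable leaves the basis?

Column x_2 entries and ratios — s_1: 6/3 = 2; x_1: 7/1 = 7.
Smallest ratio is 2 in the row of s_1, so s_1 leaves.

s_1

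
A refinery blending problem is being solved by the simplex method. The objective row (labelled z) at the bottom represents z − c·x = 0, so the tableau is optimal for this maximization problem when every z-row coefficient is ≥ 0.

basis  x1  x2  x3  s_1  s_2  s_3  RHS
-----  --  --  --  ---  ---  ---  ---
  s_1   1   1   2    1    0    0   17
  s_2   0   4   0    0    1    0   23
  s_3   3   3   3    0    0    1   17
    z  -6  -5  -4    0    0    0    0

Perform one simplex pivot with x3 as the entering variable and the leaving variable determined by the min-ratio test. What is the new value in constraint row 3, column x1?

1

Ratio test on column x3 — row 1: 17/2 = 17/2; row 2: entry 0 ≤ 0; row 3: 17/3 = 17/3. Minimum is 17/3 at row 3 (s_3 leaves); pivot element 3.
Divide row 3 by 3; eliminate column x3 from the other rows.
In the new row 3, the x1 entry is the old entry divided by the pivot: 3/3 = 1.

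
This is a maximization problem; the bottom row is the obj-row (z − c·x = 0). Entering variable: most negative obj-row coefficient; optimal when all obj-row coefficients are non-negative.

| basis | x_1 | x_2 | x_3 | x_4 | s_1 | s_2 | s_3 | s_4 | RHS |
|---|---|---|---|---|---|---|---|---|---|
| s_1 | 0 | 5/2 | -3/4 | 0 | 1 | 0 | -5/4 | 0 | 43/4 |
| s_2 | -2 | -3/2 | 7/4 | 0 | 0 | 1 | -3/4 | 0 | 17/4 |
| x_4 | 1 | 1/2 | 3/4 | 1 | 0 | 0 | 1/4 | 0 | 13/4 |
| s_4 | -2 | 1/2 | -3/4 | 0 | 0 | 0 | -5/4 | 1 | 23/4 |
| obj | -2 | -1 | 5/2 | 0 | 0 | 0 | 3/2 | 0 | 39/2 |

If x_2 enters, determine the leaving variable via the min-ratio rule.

s_1

Column x_2 entries and ratios — s_1: (43/4)/(5/2) = 43/10; s_2: -3/2 ≤ 0, skip; x_4: (13/4)/(1/2) = 13/2; s_4: (23/4)/(1/2) = 23/2.
Smallest ratio is 43/10 in the row of s_1, so s_1 leaves.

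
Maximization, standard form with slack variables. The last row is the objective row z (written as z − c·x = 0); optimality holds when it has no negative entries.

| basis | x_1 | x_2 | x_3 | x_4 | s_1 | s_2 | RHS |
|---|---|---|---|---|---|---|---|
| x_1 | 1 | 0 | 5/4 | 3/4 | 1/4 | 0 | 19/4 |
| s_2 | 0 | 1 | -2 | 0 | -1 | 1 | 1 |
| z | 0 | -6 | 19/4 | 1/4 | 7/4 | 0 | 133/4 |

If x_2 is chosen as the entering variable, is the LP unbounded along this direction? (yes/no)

no

Column x_2 has positive entries in row(s) 2, so the ratio test bounds it — not unbounded.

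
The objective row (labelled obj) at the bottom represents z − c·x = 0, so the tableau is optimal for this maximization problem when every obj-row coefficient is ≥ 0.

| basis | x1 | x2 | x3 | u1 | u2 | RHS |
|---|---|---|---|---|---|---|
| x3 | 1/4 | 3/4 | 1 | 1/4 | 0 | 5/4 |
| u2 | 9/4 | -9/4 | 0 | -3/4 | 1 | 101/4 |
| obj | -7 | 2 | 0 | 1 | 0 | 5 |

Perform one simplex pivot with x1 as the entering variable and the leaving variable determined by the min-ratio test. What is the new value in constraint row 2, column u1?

-3

Ratio test on column x1 — row 1: (5/4)/(1/4) = 5; row 2: (101/4)/(9/4) = 101/9. Minimum is 5 at row 1 (x3 leaves); pivot element 1/4.
Divide row 1 by 1/4; eliminate column x1 from the other rows.
Row 2 update in column u1: -3/4 − (9/4)·1 = -3.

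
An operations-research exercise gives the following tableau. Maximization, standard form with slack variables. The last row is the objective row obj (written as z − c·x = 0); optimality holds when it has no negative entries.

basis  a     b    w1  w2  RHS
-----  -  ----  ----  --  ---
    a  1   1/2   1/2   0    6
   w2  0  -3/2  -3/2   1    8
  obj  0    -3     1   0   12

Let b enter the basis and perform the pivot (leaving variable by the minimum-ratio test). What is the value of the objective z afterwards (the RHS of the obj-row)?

Ratio test on column b — row 1: 6/(1/2) = 12; row 2: entry -3/2 ≤ 0. Minimum is 12 at row 1 (a leaves); pivot element 1/2.
Pivot on row 1; the obj-row RHS becomes 12 − (-3)·12 = 48.

48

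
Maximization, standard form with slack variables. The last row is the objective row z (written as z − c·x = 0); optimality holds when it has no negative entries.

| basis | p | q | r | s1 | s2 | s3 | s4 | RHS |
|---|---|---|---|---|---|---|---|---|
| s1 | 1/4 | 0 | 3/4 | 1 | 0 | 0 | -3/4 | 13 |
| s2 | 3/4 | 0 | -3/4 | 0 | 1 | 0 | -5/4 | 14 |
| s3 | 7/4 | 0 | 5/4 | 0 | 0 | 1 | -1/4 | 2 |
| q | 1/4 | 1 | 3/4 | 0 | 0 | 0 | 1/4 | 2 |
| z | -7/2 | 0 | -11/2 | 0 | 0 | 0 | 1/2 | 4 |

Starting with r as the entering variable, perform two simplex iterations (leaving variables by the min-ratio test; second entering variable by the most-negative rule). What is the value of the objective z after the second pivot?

14

Ratio test on column r — row 1: 13/(3/4) = 52/3; row 2: entry -3/4 ≤ 0; row 3: 2/(5/4) = 8/5; row 4: 2/(3/4) = 8/3. Minimum is 8/5 at row 3 (s3 leaves); pivot element 5/4.
Pivot on row 3; the z-row RHS becomes 4 − (-11/2)·(8/5) = 64/5.
Next entering variable (most negative z-row entry -3/5): s4.
Ratio test on column s4 — row 1: entry -3/5 ≤ 0; row 2: entry -7/5 ≤ 0; row 3: entry -1/5 ≤ 0; row 4: (4/5)/(2/5) = 2. Minimum is 2 at row 4 (q leaves); pivot element 2/5.
After the second pivot the z-row RHS is 64/5 − (-3/5)·2 = 14.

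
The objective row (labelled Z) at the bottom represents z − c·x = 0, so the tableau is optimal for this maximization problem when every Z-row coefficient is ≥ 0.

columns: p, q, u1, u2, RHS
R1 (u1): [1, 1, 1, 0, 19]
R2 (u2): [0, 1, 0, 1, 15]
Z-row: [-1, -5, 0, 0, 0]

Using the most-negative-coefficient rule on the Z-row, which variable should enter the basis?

Negative Z-row entries: p: -1, q: -5.
The most negative is -5 in column q, so q enters.

q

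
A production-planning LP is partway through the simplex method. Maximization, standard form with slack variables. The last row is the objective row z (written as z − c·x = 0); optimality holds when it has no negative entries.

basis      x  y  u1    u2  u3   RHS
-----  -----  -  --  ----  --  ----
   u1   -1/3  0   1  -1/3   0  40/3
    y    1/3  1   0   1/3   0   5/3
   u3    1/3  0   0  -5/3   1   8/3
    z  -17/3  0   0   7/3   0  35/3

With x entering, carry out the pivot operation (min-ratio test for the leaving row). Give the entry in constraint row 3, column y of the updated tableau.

Ratio test on column x — row 1: entry -1/3 ≤ 0; row 2: (5/3)/(1/3) = 5; row 3: (8/3)/(1/3) = 8. Minimum is 5 at row 2 (y leaves); pivot element 1/3.
Divide row 2 by 1/3; eliminate column x from the other rows.
Row 3 update in column y: 0 − (1/3)·3 = -1.

-1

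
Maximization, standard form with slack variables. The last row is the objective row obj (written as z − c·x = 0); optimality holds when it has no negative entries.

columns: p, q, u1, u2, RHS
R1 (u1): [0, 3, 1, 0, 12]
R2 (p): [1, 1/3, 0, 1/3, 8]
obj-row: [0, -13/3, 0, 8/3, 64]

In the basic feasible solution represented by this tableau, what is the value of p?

8

p is basic (row 2); its value is the RHS of that row, 8.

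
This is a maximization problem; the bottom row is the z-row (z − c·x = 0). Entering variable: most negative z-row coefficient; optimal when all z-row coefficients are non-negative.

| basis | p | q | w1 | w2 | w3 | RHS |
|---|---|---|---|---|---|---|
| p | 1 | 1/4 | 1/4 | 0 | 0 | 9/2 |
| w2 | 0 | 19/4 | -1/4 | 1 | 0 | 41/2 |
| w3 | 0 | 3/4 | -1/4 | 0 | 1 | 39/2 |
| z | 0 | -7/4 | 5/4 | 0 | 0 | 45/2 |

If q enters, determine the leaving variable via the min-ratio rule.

Column q entries and ratios — p: (9/2)/(1/4) = 18; w2: (41/2)/(19/4) = 82/19; w3: (39/2)/(3/4) = 26.
Smallest ratio is 82/19 in the row of w2, so w2 leaves.

w2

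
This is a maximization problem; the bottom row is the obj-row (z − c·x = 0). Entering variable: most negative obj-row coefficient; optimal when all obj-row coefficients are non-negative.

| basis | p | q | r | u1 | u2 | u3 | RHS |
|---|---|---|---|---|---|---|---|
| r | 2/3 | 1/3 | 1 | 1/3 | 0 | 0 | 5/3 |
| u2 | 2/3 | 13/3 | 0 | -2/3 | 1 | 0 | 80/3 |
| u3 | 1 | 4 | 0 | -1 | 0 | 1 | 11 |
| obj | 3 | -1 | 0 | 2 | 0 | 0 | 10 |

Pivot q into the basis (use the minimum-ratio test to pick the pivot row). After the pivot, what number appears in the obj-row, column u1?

7/4

Ratio test on column q — row 1: (5/3)/(1/3) = 5; row 2: (80/3)/(13/3) = 80/13; row 3: 11/4 = 11/4. Minimum is 11/4 at row 3 (u3 leaves); pivot element 4.
Divide row 3 by 4; eliminate column q from the other rows.
obj-row update in column u1: 2 − (-1)·(-1/4) = 7/4.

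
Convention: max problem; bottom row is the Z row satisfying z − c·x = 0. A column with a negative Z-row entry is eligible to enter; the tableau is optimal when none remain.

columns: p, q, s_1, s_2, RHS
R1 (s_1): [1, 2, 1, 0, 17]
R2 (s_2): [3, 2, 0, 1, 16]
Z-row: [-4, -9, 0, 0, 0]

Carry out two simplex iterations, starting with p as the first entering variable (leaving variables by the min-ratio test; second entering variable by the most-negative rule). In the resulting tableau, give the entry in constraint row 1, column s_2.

-1

Ratio test on column p — row 1: 17/1 = 17; row 2: 16/3 = 16/3. Minimum is 16/3 at row 2 (s_2 leaves); pivot element 3.
Divide row 2 by 3; eliminate column p from the other rows.
Second iteration: most negative Z-row entry is -19/3 in column q, so q enters.
Ratio test on column q — row 1: (35/3)/(4/3) = 35/4; row 2: (16/3)/(2/3) = 8. Minimum is 8 at row 2 (p leaves); pivot element 2/3.
Divide row 2 by 2/3; eliminate column q from the other rows.
After both pivots, the entry at constraint row 1, column s_2 is -1.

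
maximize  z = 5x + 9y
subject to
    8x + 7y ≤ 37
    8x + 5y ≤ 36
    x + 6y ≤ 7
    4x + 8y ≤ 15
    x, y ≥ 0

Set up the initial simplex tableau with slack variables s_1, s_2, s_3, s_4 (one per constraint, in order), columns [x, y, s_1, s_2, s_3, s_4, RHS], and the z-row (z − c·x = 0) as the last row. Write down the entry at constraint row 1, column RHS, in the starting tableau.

The RHS of constraint 1 is b_1 = 37.

37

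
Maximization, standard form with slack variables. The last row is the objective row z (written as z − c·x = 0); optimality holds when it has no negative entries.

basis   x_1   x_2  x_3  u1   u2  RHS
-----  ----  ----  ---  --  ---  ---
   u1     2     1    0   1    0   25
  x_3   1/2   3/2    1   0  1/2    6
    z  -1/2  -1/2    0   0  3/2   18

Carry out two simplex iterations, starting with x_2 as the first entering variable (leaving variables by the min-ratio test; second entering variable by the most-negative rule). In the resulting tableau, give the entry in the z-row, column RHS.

Ratio test on column x_2 — row 1: 25/1 = 25; row 2: 6/(3/2) = 4. Minimum is 4 at row 2 (x_3 leaves); pivot element 3/2.
Divide row 2 by 3/2; eliminate column x_2 from the other rows.
Second iteration: most negative z-row entry is -1/3 in column x_1, so x_1 enters.
Ratio test on column x_1 — row 1: 21/(5/3) = 63/5; row 2: 4/(1/3) = 12. Minimum is 12 at row 2 (x_2 leaves); pivot element 1/3.
Divide row 2 by 1/3; eliminate column x_1 from the other rows.
After both pivots, the entry at the z-row, column RHS is 24.

24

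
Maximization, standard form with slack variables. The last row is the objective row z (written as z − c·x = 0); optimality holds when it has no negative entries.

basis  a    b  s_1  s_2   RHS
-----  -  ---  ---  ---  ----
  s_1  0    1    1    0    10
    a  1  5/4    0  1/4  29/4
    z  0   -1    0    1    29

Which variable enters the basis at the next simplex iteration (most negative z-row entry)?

Negative z-row entries: b: -1.
The most negative is -1 in column b, so b enters.

b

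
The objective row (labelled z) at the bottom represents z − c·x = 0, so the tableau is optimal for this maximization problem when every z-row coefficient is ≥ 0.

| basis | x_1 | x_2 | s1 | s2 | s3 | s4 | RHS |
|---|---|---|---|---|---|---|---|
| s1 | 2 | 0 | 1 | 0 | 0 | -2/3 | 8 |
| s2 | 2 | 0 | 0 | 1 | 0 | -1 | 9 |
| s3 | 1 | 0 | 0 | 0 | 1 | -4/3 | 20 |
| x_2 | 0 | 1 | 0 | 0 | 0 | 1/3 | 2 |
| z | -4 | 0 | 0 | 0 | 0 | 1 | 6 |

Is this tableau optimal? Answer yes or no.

no

The z-row has a negative entry -4 in column x_1, so it is not optimal.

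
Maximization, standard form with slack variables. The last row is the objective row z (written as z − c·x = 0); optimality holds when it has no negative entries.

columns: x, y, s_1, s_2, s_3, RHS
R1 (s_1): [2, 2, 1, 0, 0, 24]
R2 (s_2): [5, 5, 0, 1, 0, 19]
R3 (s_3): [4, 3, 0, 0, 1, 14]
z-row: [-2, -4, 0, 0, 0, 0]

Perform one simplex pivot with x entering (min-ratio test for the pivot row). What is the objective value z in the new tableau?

7

Ratio test on column x — row 1: 24/2 = 12; row 2: 19/5 = 19/5; row 3: 14/4 = 7/2. Minimum is 7/2 at row 3 (s_3 leaves); pivot element 4.
Pivot on row 3; the z-row RHS becomes 0 − (-2)·(7/2) = 7.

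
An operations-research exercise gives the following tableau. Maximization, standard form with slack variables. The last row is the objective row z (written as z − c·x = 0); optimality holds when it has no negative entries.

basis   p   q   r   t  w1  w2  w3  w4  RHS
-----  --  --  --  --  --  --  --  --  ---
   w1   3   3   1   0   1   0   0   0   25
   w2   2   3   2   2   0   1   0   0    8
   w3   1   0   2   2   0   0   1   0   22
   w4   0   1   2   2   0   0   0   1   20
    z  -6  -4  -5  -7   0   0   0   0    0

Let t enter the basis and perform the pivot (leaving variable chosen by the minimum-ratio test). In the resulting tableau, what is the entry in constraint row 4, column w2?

-1

Ratio test on column t — row 1: entry 0 ≤ 0; row 2: 8/2 = 4; row 3: 22/2 = 11; row 4: 20/2 = 10. Minimum is 4 at row 2 (w2 leaves); pivot element 2.
Divide row 2 by 2; eliminate column t from the other rows.
Row 4 update in column w2: 0 − 2·(1/2) = -1.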